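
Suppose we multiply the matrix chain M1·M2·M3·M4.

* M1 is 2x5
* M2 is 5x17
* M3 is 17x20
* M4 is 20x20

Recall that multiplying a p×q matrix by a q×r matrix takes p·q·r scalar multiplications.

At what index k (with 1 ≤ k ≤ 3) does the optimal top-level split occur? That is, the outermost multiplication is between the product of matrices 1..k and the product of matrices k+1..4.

3

Adjacent pairs: M1M2 = 2·5·17 = 170; M2M3 = 5·17·20 = 1700; M3M4 = 17·20·20 = 6800.
Length 3: M1..M3: k=1: 0+1700+2·5·20=1900; k=2: 170+0+2·17·20=850 → min 850 | M2..M4: k=2: 0+6800+5·17·20=8500; k=3: 1700+0+5·20·20=3700 → min 3700.
Top-level splits: k=1: (M1..M1)·(M2..M4) → 0+3700+2·5·20 = 3900; k=2: (M1..M2)·(M3..M4) → 170+6800+2·17·20 = 7650; k=3: (M1..M3)·(M4..M4) → 850+0+2·20·20 = 1650.
Best split is after M3, i.e. k = 3.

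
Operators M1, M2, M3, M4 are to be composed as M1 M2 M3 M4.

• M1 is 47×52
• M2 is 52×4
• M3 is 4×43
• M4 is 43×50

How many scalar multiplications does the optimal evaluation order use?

Adjacent pairs: M1M2 = 47·52·4 = 9776; M2M3 = 52·4·43 = 8944; M3M4 = 4·43·50 = 8600.
Length 3: M1..M3: k=1: 0+8944+47·52·43=114036; k=2: 9776+0+47·4·43=17860 → min 17860 | M2..M4: k=2: 0+8600+52·4·50=19000; k=3: 8944+0+52·43·50=120744 → min 19000.
Length 4: M1..M4: k=1: 0+19000+47·52·50=141200; k=2: 9776+8600+47·4·50=27776; k=3: 17860+0+47·43·50=118910 → min 27776.
Optimal order: ((M1 M2) (M3 M4)) with cost 27776.

27776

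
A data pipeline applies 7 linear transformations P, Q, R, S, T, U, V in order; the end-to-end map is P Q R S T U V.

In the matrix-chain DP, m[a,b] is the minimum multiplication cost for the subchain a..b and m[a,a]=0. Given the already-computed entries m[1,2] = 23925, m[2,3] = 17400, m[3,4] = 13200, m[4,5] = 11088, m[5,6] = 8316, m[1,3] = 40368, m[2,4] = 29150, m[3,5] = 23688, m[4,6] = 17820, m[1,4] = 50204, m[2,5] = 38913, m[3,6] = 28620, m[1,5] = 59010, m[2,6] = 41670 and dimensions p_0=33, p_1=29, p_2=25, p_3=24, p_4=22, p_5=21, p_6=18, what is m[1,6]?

58896

m[1,6] = min over k∈[1,5] of m[1,k]+m[k+1,6]+p_{0}·p_k·p_{6}.
k=1: 0 + 41670 + 33·29·18 = 58896; k=2: 23925 + 28620 + 33·25·18 = 67395; k=3: 40368 + 17820 + 33·24·18 = 72444; k=4: 50204 + 8316 + 33·22·18 = 71588; k=5: 59010 + 0 + 33·21·18 = 71484.
Minimum: 58896 at k=1.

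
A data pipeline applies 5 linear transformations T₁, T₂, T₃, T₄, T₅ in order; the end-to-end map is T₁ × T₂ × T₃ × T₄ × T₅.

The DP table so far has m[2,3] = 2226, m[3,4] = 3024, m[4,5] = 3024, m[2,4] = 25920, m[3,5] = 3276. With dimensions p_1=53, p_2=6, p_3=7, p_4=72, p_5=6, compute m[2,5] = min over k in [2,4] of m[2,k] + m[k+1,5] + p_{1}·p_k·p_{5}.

m[2,5] = min over k∈[2,4] of m[2,k]+m[k+1,5]+p_{1}·p_k·p_{5}.
k=2: 0 + 3276 + 53·6·6 = 5184; k=3: 2226 + 3024 + 53·7·6 = 7476; k=4: 25920 + 0 + 53·72·6 = 48816.
Minimum: 5184 at k=2.

5184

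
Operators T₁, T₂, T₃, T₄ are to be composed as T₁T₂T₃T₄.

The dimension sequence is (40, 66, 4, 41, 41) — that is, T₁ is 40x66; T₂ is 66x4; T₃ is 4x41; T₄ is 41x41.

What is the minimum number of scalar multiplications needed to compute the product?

Adjacent pairs: T₁T₂ = 40·66·4 = 10560; T₂T₃ = 66·4·41 = 10824; T₃T₄ = 4·41·41 = 6724.
Length 3: T₁..T₃: k=1: 0+10824+40·66·41=119064; k=2: 10560+0+40·4·41=17120 → min 17120 | T₂..T₄: k=2: 0+6724+66·4·41=17548; k=3: 10824+0+66·41·41=121770 → min 17548.
Length 4: T₁..T₄: k=1: 0+17548+40·66·41=125788; k=2: 10560+6724+40·4·41=23844; k=3: 17120+0+40·41·41=84360 → min 23844.
Optimal order: ((T₁T₂)(T₃T₄)) with cost 23844.

23844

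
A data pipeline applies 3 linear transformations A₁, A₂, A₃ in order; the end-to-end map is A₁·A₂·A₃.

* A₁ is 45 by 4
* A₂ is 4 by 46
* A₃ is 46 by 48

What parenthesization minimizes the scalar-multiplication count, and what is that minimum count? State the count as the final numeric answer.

(A₁·(A₂·A₃)): cost 17472.
((A₁·A₂)·A₃): cost 107640.
Optimal: (A₁·(A₂·A₃)) with cost 17472.

17472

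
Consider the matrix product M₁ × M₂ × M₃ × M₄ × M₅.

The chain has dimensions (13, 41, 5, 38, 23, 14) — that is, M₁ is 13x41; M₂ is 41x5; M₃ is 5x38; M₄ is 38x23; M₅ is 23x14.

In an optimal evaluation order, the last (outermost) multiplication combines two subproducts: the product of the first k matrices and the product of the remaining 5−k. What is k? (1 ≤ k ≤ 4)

2

Adjacent pairs: M₁M₂ = 13·41·5 = 2665; M₂M₃ = 41·5·38 = 7790; M₃M₄ = 5·38·23 = 4370; M₄M₅ = 38·23·14 = 12236.
Length 3: M₁..M₃: k=1: 0+7790+13·41·38=28044; k=2: 2665+0+13·5·38=5135 → min 5135 | M₂..M₄: k=2: 0+4370+41·5·23=9085; k=3: 7790+0+41·38·23=43624 → min 9085 | M₃..M₅: k=3: 0+12236+5·38·14=14896; k=4: 4370+0+5·23·14=5980 → min 5980.
Length 4: M₁..M₄: k=1: 0+9085+13·41·23=21344; k=2: 2665+4370+13·5·23=8530; k=3: 5135+0+13·38·23=16497 → min 8530 | M₂..M₅: k=2: 0+5980+41·5·14=8850; k=3: 7790+12236+41·38·14=41838; k=4: 9085+0+41·23·14=22287 → min 8850.
Top-level splits: k=1: (M₁..M₁)·(M₂..M₅) → 0+8850+13·41·14 = 16312; k=2: (M₁..M₂)·(M₃..M₅) → 2665+5980+13·5·14 = 9555; k=3: (M₁..M₃)·(M₄..M₅) → 5135+12236+13·38·14 = 24287; k=4: (M₁..M₄)·(M₅..M₅) → 8530+0+13·23·14 = 12716.
Best split is after M₂, i.e. k = 2.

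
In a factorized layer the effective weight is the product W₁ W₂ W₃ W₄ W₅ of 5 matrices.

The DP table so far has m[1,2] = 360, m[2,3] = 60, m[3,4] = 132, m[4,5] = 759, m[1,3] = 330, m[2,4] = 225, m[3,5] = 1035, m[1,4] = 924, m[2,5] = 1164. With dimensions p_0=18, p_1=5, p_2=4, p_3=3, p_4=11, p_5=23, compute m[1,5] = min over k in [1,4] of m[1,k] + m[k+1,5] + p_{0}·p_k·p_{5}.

m[1,5] = min over k∈[1,4] of m[1,k]+m[k+1,5]+p_{0}·p_k·p_{5}.
k=1: 0 + 1164 + 18·5·23 = 3234; k=2: 360 + 1035 + 18·4·23 = 3051; k=3: 330 + 759 + 18·3·23 = 2331; k=4: 924 + 0 + 18·11·23 = 5478.
Minimum: 2331 at k=3.

2331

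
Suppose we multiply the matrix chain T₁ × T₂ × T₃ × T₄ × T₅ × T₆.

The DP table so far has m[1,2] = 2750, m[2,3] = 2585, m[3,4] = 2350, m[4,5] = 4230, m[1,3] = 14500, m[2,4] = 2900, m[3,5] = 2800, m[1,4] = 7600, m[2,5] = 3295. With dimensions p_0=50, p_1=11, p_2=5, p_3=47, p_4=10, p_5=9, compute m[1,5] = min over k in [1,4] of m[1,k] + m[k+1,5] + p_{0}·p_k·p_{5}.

m[1,5] = min over k∈[1,4] of m[1,k]+m[k+1,5]+p_{0}·p_k·p_{5}.
k=1: 0 + 3295 + 50·11·9 = 8245; k=2: 2750 + 2800 + 50·5·9 = 7800; k=3: 14500 + 4230 + 50·47·9 = 39880; k=4: 7600 + 0 + 50·10·9 = 12100.
Minimum: 7800 at k=2.

7800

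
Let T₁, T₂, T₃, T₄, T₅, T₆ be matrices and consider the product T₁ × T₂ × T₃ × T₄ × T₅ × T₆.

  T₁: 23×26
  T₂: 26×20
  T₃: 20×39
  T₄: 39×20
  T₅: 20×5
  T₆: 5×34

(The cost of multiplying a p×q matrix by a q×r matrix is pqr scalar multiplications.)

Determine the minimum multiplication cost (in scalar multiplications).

Adjacent pairs: T₁T₂ = 23·26·20 = 11960; T₂T₃ = 26·20·39 = 20280; T₃T₄ = 20·39·20 = 15600; T₄T₅ = 39·20·5 = 3900; T₅T₆ = 20·5·34 = 3400.
Length 3: T₁..T₃: k=1: 0+20280+23·26·39=43602; k=2: 11960+0+23·20·39=29900 → min 29900 | T₂..T₄: k=2: 0+15600+26·20·20=26000; k=3: 20280+0+26·39·20=40560 → min 26000 | T₃..T₅: k=3: 0+3900+20·39·5=7800; k=4: 15600+0+20·20·5=17600 → min 7800 | T₄..T₆: k=4: 0+3400+39·20·34=29920; k=5: 3900+0+39·5·34=10530 → min 10530.
Length 4: T₁..T₄: k=1: 0+26000+23·26·20=37960; k=2: 11960+15600+23·20·20=36760; k=3: 29900+0+23·39·20=47840 → min 36760 | T₂..T₅: k=2: 0+7800+26·20·5=10400; k=3: 20280+3900+26·39·5=29250; k=4: 26000+0+26·20·5=28600 → min 10400 | T₃..T₆: k=3: 0+10530+20·39·34=37050; k=4: 15600+3400+20·20·34=32600; k=5: 7800+0+20·5·34=11200 → min 11200.
Length 5: T₁..T₅: k=1: 0+10400+23·26·5=13390; k=2: 11960+7800+23·20·5=22060; k=3: 29900+3900+23·39·5=38285; k=4: 36760+0+23·20·5=39060 → min 13390 | T₂..T₆: k=2: 0+11200+26·20·34=28880; k=3: 20280+10530+26·39·34=65286; k=4: 26000+3400+26·20·34=47080; k=5: 10400+0+26·5·34=14820 → min 14820.
Length 6: T₁..T₆: k=1: 0+14820+23·26·34=35152; k=2: 11960+11200+23·20·34=38800; k=3: 29900+10530+23·39·34=70928; k=4: 36760+3400+23·20·34=55800; k=5: 13390+0+23·5·34=17300 → min 17300.
Optimal order: ((T₁ × (T₂ × (T₃ × (T₄ × T₅)))) × T₆) with cost 17300.

17300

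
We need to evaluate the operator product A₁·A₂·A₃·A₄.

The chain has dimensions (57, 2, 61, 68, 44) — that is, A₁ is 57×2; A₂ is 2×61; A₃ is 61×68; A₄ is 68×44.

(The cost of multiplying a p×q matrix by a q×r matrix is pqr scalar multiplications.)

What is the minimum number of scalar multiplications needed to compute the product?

Adjacent pairs: A₁A₂ = 57·2·61 = 6954; A₂A₃ = 2·61·68 = 8296; A₃A₄ = 61·68·44 = 182512.
Length 3: A₁..A₃: k=1: 0+8296+57·2·68=16048; k=2: 6954+0+57·61·68=243390 → min 16048 | A₂..A₄: k=2: 0+182512+2·61·44=187880; k=3: 8296+0+2·68·44=14280 → min 14280.
Length 4: A₁..A₄: k=1: 0+14280+57·2·44=19296; k=2: 6954+182512+57·61·44=342454; k=3: 16048+0+57·68·44=186592 → min 19296.
Optimal order: (A₁·((A₂·A₃)·A₄)) with cost 19296.

19296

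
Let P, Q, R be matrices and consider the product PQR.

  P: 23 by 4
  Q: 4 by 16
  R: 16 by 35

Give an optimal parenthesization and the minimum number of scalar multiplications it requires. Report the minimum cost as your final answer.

5460

(P(QR)): cost 5460.
((PQ)R): cost 14352.
Optimal: (P(QR)) with cost 5460.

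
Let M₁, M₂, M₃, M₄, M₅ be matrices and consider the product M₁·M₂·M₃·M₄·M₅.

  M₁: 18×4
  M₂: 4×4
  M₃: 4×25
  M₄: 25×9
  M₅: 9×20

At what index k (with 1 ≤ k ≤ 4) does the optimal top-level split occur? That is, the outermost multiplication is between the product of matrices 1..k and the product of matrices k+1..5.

Adjacent pairs: M₁M₂ = 18·4·4 = 288; M₂M₃ = 4·4·25 = 400; M₃M₄ = 4·25·9 = 900; M₄M₅ = 25·9·20 = 4500.
Length 3: M₁..M₃: k=1: 0+400+18·4·25=2200; k=2: 288+0+18·4·25=2088 → min 2088 | M₂..M₄: k=2: 0+900+4·4·9=1044; k=3: 400+0+4·25·9=1300 → min 1044 | M₃..M₅: k=3: 0+4500+4·25·20=6500; k=4: 900+0+4·9·20=1620 → min 1620.
Length 4: M₁..M₄: k=1: 0+1044+18·4·9=1692; k=2: 288+900+18·4·9=1836; k=3: 2088+0+18·25·9=6138 → min 1692 | M₂..M₅: k=2: 0+1620+4·4·20=1940; k=3: 400+4500+4·25·20=6900; k=4: 1044+0+4·9·20=1764 → min 1764.
Top-level splits: k=1: (M₁..M₁)·(M₂..M₅) → 0+1764+18·4·20 = 3204; k=2: (M₁..M₂)·(M₃..M₅) → 288+1620+18·4·20 = 3348; k=3: (M₁..M₃)·(M₄..M₅) → 2088+4500+18·25·20 = 15588; k=4: (M₁..M₄)·(M₅..M₅) → 1692+0+18·9·20 = 4932.
Best split is after M₁, i.e. k = 1.

1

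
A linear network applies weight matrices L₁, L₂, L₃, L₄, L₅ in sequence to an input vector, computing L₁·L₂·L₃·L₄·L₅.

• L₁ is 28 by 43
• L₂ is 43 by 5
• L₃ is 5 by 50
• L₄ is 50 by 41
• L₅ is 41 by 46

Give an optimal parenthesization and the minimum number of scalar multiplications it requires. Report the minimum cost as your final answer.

32140

Adjacent pairs: L₁L₂ = 28·43·5 = 6020; L₂L₃ = 43·5·50 = 10750; L₃L₄ = 5·50·41 = 10250; L₄L₅ = 50·41·46 = 94300.
Length 3: L₁..L₃: k=1: 0+10750+28·43·50=70950; k=2: 6020+0+28·5·50=13020 → min 13020 | L₂..L₄: k=2: 0+10250+43·5·41=19065; k=3: 10750+0+43·50·41=98900 → min 19065 | L₃..L₅: k=3: 0+94300+5·50·46=105800; k=4: 10250+0+5·41·46=19680 → min 19680.
Length 4: L₁..L₄: k=1: 0+19065+28·43·41=68429; k=2: 6020+10250+28·5·41=22010; k=3: 13020+0+28·50·41=70420 → min 22010 | L₂..L₅: k=2: 0+19680+43·5·46=29570; k=3: 10750+94300+43·50·46=203950; k=4: 19065+0+43·41·46=100163 → min 29570.
Length 5: L₁..L₅: k=1: 0+29570+28·43·46=84954; k=2: 6020+19680+28·5·46=32140; k=3: 13020+94300+28·50·46=171720; k=4: 22010+0+28·41·46=74818 → min 32140.
Optimal parenthesization: ((L₁·L₂)·((L₃·L₄)·L₅)) with cost 32140.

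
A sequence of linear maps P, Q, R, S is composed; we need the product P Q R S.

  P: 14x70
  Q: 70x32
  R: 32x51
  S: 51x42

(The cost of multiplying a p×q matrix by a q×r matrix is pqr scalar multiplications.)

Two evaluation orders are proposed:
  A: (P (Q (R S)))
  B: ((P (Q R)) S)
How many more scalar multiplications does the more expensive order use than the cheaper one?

9576

Order A = (P (Q (R S))): (R S): 32×51 by 51×42 → 32×42, cost 32·51·42 = 68544; (Q (R S)): 70×32 by 32×42 → 70×42, cost 70·32·42 = 94080; cumulative 162624; (P (Q (R S))): 14×70 by 70×42 → 14×42, cost 14·70·42 = 41160; cumulative 203784. Total 203784.
Order B = ((P (Q R)) S): (Q R): 70×32 by 32×51 → 70×51, cost 70·32·51 = 114240; (P (Q R)): 14×70 by 70×51 → 14×51, cost 14·70·51 = 49980; cumulative 164220; ((P (Q R)) S): 14×51 by 51×42 → 14×42, cost 14·51·42 = 29988; cumulative 194208. Total 194208.
Difference: |203784 − 194208| = 9576.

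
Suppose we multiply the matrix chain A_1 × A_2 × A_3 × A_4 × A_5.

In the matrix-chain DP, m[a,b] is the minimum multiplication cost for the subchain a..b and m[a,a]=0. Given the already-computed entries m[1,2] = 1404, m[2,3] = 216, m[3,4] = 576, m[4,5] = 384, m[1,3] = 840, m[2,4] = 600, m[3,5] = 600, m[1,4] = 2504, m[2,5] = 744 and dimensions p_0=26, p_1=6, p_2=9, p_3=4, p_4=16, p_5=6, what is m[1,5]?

1680

m[1,5] = min over k∈[1,4] of m[1,k]+m[k+1,5]+p_{0}·p_k·p_{5}.
k=1: 0 + 744 + 26·6·6 = 1680; k=2: 1404 + 600 + 26·9·6 = 3408; k=3: 840 + 384 + 26·4·6 = 1848; k=4: 2504 + 0 + 26·16·6 = 5000.
Minimum: 1680 at k=1.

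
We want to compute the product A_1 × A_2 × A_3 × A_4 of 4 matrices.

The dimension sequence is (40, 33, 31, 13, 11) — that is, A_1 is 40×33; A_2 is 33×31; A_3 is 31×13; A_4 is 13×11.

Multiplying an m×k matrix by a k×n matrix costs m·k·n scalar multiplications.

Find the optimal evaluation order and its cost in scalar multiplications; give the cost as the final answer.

30206

Adjacent pairs: A_1A_2 = 40·33·31 = 40920; A_2A_3 = 33·31·13 = 13299; A_3A_4 = 31·13·11 = 4433.
Length 3: A_1..A_3: k=1: 0+13299+40·33·13=30459; k=2: 40920+0+40·31·13=57040 → min 30459 | A_2..A_4: k=2: 0+4433+33·31·11=15686; k=3: 13299+0+33·13·11=18018 → min 15686.
Length 4: A_1..A_4: k=1: 0+15686+40·33·11=30206; k=2: 40920+4433+40·31·11=58993; k=3: 30459+0+40·13·11=36179 → min 30206.
Optimal parenthesization: (A_1 × (A_2 × (A_3 × A_4))) with cost 30206.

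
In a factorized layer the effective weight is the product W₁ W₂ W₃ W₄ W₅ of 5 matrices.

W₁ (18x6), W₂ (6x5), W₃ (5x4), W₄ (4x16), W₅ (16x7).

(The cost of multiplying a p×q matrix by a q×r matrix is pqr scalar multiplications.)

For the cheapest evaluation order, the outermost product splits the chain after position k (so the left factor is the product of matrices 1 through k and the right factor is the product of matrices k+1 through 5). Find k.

1

Adjacent pairs: W₁W₂ = 18·6·5 = 540; W₂W₃ = 6·5·4 = 120; W₃W₄ = 5·4·16 = 320; W₄W₅ = 4·16·7 = 448.
Length 3: W₁..W₃: k=1: 0+120+18·6·4=552; k=2: 540+0+18·5·4=900 → min 552 | W₂..W₄: k=2: 0+320+6·5·16=800; k=3: 120+0+6·4·16=504 → min 504 | W₃..W₅: k=3: 0+448+5·4·7=588; k=4: 320+0+5·16·7=880 → min 588.
Length 4: W₁..W₄: k=1: 0+504+18·6·16=2232; k=2: 540+320+18·5·16=2300; k=3: 552+0+18·4·16=1704 → min 1704 | W₂..W₅: k=2: 0+588+6·5·7=798; k=3: 120+448+6·4·7=736; k=4: 504+0+6·16·7=1176 → min 736.
Top-level splits: k=1: (W₁..W₁)·(W₂..W₅) → 0+736+18·6·7 = 1492; k=2: (W₁..W₂)·(W₃..W₅) → 540+588+18·5·7 = 1758; k=3: (W₁..W₃)·(W₄..W₅) → 552+448+18·4·7 = 1504; k=4: (W₁..W₄)·(W₅..W₅) → 1704+0+18·16·7 = 3720.
Best split is after W₁, i.e. k = 1.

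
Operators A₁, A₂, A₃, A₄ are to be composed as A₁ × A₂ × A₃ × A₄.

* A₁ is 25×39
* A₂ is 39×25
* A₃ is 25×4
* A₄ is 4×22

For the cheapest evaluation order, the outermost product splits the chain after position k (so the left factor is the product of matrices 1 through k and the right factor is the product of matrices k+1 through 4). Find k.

3

Adjacent pairs: A₁A₂ = 25·39·25 = 24375; A₂A₃ = 39·25·4 = 3900; A₃A₄ = 25·4·22 = 2200.
Length 3: A₁..A₃: k=1: 0+3900+25·39·4=7800; k=2: 24375+0+25·25·4=26875 → min 7800 | A₂..A₄: k=2: 0+2200+39·25·22=23650; k=3: 3900+0+39·4·22=7332 → min 7332.
Top-level splits: k=1: (A₁..A₁)·(A₂..A₄) → 0+7332+25·39·22 = 28782; k=2: (A₁..A₂)·(A₃..A₄) → 24375+2200+25·25·22 = 40325; k=3: (A₁..A₃)·(A₄..A₄) → 7800+0+25·4·22 = 10000.
Best split is after A₃, i.e. k = 3.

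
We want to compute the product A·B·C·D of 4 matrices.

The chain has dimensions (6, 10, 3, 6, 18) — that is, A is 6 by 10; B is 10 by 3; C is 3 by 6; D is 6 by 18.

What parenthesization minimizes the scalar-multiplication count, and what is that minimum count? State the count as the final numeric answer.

828

Adjacent pairs: AB = 6·10·3 = 180; BC = 10·3·6 = 180; CD = 3·6·18 = 324.
Length 3: A..C: k=1: 0+180+6·10·6=540; k=2: 180+0+6·3·6=288 → min 288 | B..D: k=2: 0+324+10·3·18=864; k=3: 180+0+10·6·18=1260 → min 864.
Length 4: A..D: k=1: 0+864+6·10·18=1944; k=2: 180+324+6·3·18=828; k=3: 288+0+6·6·18=936 → min 828.
Optimal parenthesization: ((A·B)·(C·D)) with cost 828.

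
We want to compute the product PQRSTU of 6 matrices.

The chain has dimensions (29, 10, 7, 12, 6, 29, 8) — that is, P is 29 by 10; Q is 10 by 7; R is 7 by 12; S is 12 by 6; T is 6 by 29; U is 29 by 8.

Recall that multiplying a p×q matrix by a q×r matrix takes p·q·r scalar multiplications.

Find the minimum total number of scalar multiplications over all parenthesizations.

Adjacent pairs: PQ = 29·10·7 = 2030; QR = 10·7·12 = 840; RS = 7·12·6 = 504; ST = 12·6·29 = 2088; TU = 6·29·8 = 1392.
Length 3: P..R: k=1: 0+840+29·10·12=4320; k=2: 2030+0+29·7·12=4466 → min 4320 | Q..S: k=2: 0+504+10·7·6=924; k=3: 840+0+10·12·6=1560 → min 924 | R..T: k=3: 0+2088+7·12·29=4524; k=4: 504+0+7·6·29=1722 → min 1722 | S..U: k=4: 0+1392+12·6·8=1968; k=5: 2088+0+12·29·8=4872 → min 1968.
Length 4: P..S: k=1: 0+924+29·10·6=2664; k=2: 2030+504+29·7·6=3752; k=3: 4320+0+29·12·6=6408 → min 2664 | Q..T: k=2: 0+1722+10·7·29=3752; k=3: 840+2088+10·12·29=6408; k=4: 924+0+10·6·29=2664 → min 2664 | R..U: k=3: 0+1968+7·12·8=2640; k=4: 504+1392+7·6·8=2232; k=5: 1722+0+7·29·8=3346 → min 2232.
Length 5: P..T: k=1: 0+2664+29·10·29=11074; k=2: 2030+1722+29·7·29=9639; k=3: 4320+2088+29·12·29=16500; k=4: 2664+0+29·6·29=7710 → min 7710 | Q..U: k=2: 0+2232+10·7·8=2792; k=3: 840+1968+10·12·8=3768; k=4: 924+1392+10·6·8=2796; k=5: 2664+0+10·29·8=4984 → min 2792.
Length 6: P..U: k=1: 0+2792+29·10·8=5112; k=2: 2030+2232+29·7·8=5886; k=3: 4320+1968+29·12·8=9072; k=4: 2664+1392+29·6·8=5448; k=5: 7710+0+29·29·8=14438 → min 5112.
Optimal order: (P(Q((RS)(TU)))) with cost 5112.

5112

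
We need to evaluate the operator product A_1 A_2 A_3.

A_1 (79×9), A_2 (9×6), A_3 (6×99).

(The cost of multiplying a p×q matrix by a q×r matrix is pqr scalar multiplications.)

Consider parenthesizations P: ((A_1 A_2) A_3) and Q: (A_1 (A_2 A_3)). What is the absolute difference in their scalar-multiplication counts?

24543

Order P = ((A_1 A_2) A_3): (A_1 A_2): 79×9 by 9×6 → 79×6, cost 79·9·6 = 4266; ((A_1 A_2) A_3): 79×6 by 6×99 → 79×99, cost 79·6·99 = 46926; cumulative 51192. Total 51192.
Order Q = (A_1 (A_2 A_3)): (A_2 A_3): 9×6 by 6×99 → 9×99, cost 9·6·99 = 5346; (A_1 (A_2 A_3)): 79×9 by 9×99 → 79×99, cost 79·9·99 = 70389; cumulative 75735. Total 75735.
Difference: |51192 − 75735| = 24543.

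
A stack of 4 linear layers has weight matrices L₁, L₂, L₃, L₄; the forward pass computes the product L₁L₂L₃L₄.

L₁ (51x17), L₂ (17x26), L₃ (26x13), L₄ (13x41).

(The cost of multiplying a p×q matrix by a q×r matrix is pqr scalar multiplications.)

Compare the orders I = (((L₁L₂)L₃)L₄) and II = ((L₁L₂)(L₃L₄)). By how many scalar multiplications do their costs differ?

23803

Order I = (((L₁L₂)L₃)L₄): (L₁L₂): 51×17 by 17×26 → 51×26, cost 51·17·26 = 22542; ((L₁L₂)L₃): 51×26 by 26×13 → 51×13, cost 51·26·13 = 17238; cumulative 39780; (((L₁L₂)L₃)L₄): 51×13 by 13×41 → 51×41, cost 51·13·41 = 27183; cumulative 66963. Total 66963.
Order II = ((L₁L₂)(L₃L₄)): (L₁L₂): 51×17 by 17×26 → 51×26, cost 51·17·26 = 22542; (L₃L₄): 26×13 by 13×41 → 26×41, cost 26·13·41 = 13858; ((L₁L₂)(L₃L₄)): 51×26 by 26×41 → 51×41, cost 51·26·41 = 54366; cumulative 90766. Total 90766.
Difference: |66963 − 90766| = 23803.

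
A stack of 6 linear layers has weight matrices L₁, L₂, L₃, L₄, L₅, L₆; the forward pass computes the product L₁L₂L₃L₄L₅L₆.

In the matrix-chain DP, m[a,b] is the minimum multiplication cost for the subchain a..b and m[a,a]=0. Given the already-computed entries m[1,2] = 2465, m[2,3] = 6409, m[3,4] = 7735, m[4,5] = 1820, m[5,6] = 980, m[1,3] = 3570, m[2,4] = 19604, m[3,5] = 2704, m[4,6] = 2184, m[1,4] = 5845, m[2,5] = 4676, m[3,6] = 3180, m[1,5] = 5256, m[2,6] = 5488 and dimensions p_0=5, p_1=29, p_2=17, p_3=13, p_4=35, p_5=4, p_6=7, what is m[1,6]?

5396

m[1,6] = min over k∈[1,5] of m[1,k]+m[k+1,6]+p_{0}·p_k·p_{6}.
k=1: 0 + 5488 + 5·29·7 = 6503; k=2: 2465 + 3180 + 5·17·7 = 6240; k=3: 3570 + 2184 + 5·13·7 = 6209; k=4: 5845 + 980 + 5·35·7 = 8050; k=5: 5256 + 0 + 5·4·7 = 5396.
Minimum: 5396 at k=5.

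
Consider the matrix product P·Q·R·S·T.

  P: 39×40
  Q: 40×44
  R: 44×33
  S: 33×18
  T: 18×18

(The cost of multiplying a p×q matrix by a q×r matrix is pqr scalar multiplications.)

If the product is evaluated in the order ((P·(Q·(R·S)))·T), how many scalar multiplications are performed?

98532

(R·S): 44×33 by 33×18 → 44×18, cost 44·33·18 = 26136
(Q·(R·S)): 40×44 by 44×18 → 40×18, cost 40·44·18 = 31680; cumulative 57816
(P·(Q·(R·S))): 39×40 by 40×18 → 39×18, cost 39·40·18 = 28080; cumulative 85896
((P·(Q·(R·S)))·T): 39×18 by 18×18 → 39×18, cost 39·18·18 = 12636; cumulative 98532
Total: 98532 scalar multiplications.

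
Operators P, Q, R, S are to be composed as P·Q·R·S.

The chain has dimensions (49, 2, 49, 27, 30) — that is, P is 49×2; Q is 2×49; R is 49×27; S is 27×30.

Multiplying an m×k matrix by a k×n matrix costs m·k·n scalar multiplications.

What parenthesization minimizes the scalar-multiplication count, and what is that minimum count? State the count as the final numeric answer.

7206

Adjacent pairs: PQ = 49·2·49 = 4802; QR = 2·49·27 = 2646; RS = 49·27·30 = 39690.
Length 3: P..R: k=1: 0+2646+49·2·27=5292; k=2: 4802+0+49·49·27=69629 → min 5292 | Q..S: k=2: 0+39690+2·49·30=42630; k=3: 2646+0+2·27·30=4266 → min 4266.
Length 4: P..S: k=1: 0+4266+49·2·30=7206; k=2: 4802+39690+49·49·30=116522; k=3: 5292+0+49·27·30=44982 → min 7206.
Optimal parenthesization: (P·((Q·R)·S)) with cost 7206.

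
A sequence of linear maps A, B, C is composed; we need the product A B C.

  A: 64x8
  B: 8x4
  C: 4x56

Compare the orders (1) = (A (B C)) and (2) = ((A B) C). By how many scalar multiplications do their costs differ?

14080

Order (1) = (A (B C)): (B C): 8×4 by 4×56 → 8×56, cost 8·4·56 = 1792; (A (B C)): 64×8 by 8×56 → 64×56, cost 64·8·56 = 28672; cumulative 30464. Total 30464.
Order (2) = ((A B) C): (A B): 64×8 by 8×4 → 64×4, cost 64·8·4 = 2048; ((A B) C): 64×4 by 4×56 → 64×56, cost 64·4·56 = 14336; cumulative 16384. Total 16384.
Difference: |30464 − 16384| = 14080.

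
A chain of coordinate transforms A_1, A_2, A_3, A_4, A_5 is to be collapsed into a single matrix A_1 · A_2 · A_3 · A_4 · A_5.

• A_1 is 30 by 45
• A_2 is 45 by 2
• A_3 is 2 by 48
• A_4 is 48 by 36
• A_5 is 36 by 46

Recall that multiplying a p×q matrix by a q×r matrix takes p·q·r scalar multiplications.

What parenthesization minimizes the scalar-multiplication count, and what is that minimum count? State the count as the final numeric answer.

12228

Adjacent pairs: A_1A_2 = 30·45·2 = 2700; A_2A_3 = 45·2·48 = 4320; A_3A_4 = 2·48·36 = 3456; A_4A_5 = 48·36·46 = 79488.
Length 3: A_1..A_3: k=1: 0+4320+30·45·48=69120; k=2: 2700+0+30·2·48=5580 → min 5580 | A_2..A_4: k=2: 0+3456+45·2·36=6696; k=3: 4320+0+45·48·36=82080 → min 6696 | A_3..A_5: k=3: 0+79488+2·48·46=83904; k=4: 3456+0+2·36·46=6768 → min 6768.
Length 4: A_1..A_4: k=1: 0+6696+30·45·36=55296; k=2: 2700+3456+30·2·36=8316; k=3: 5580+0+30·48·36=57420 → min 8316 | A_2..A_5: k=2: 0+6768+45·2·46=10908; k=3: 4320+79488+45·48·46=183168; k=4: 6696+0+45·36·46=81216 → min 10908.
Length 5: A_1..A_5: k=1: 0+10908+30·45·46=73008; k=2: 2700+6768+30·2·46=12228; k=3: 5580+79488+30·48·46=151308; k=4: 8316+0+30·36·46=57996 → min 12228.
Optimal parenthesization: ((A_1 · A_2) · ((A_3 · A_4) · A_5)) with cost 12228.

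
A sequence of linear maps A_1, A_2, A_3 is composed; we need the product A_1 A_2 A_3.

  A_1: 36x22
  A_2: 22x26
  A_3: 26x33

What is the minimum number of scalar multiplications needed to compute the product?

45012

Order (A_1 (A_2 A_3)): (A_2 A_3): 22×26 by 26×33 → 22×33, cost 22·26·33 = 18876; (A_1 (A_2 A_3)): 36×22 by 22×33 → 36×33, cost 36·22·33 = 26136; cumulative 45012. Total 45012.
Order ((A_1 A_2) A_3): (A_1 A_2): 36×22 by 22×26 → 36×26, cost 36·22·26 = 20592; ((A_1 A_2) A_3): 36×26 by 26×33 → 36×33, cost 36·26·33 = 30888; cumulative 51480. Total 51480.
Minimum: 45012.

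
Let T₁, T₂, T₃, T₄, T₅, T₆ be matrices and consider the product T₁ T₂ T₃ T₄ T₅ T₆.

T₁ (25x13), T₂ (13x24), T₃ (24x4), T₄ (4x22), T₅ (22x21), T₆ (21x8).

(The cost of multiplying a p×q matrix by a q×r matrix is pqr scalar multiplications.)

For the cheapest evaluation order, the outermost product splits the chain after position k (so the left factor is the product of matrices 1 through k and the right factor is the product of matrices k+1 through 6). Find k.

Adjacent pairs: T₁T₂ = 25·13·24 = 7800; T₂T₃ = 13·24·4 = 1248; T₃T₄ = 24·4·22 = 2112; T₄T₅ = 4·22·21 = 1848; T₅T₆ = 22·21·8 = 3696.
Length 3: T₁..T₃: k=1: 0+1248+25·13·4=2548; k=2: 7800+0+25·24·4=10200 → min 2548 | T₂..T₄: k=2: 0+2112+13·24·22=8976; k=3: 1248+0+13·4·22=2392 → min 2392 | T₃..T₅: k=3: 0+1848+24·4·21=3864; k=4: 2112+0+24·22·21=13200 → min 3864 | T₄..T₆: k=4: 0+3696+4·22·8=4400; k=5: 1848+0+4·21·8=2520 → min 2520.
Length 4: T₁..T₄: k=1: 0+2392+25·13·22=9542; k=2: 7800+2112+25·24·22=23112; k=3: 2548+0+25·4·22=4748 → min 4748 | T₂..T₅: k=2: 0+3864+13·24·21=10416; k=3: 1248+1848+13·4·21=4188; k=4: 2392+0+13·22·21=8398 → min 4188 | T₃..T₆: k=3: 0+2520+24·4·8=3288; k=4: 2112+3696+24·22·8=10032; k=5: 3864+0+24·21·8=7896 → min 3288.
Length 5: T₁..T₅: k=1: 0+4188+25·13·21=11013; k=2: 7800+3864+25·24·21=24264; k=3: 2548+1848+25·4·21=6496; k=4: 4748+0+25·22·21=16298 → min 6496 | T₂..T₆: k=2: 0+3288+13·24·8=5784; k=3: 1248+2520+13·4·8=4184; k=4: 2392+3696+13·22·8=8376; k=5: 4188+0+13·21·8=6372 → min 4184.
Top-level splits: k=1: (T₁..T₁)·(T₂..T₆) → 0+4184+25·13·8 = 6784; k=2: (T₁..T₂)·(T₃..T₆) → 7800+3288+25·24·8 = 15888; k=3: (T₁..T₃)·(T₄..T₆) → 2548+2520+25·4·8 = 5868; k=4: (T₁..T₄)·(T₅..T₆) → 4748+3696+25·22·8 = 12844; k=5: (T₁..T₅)·(T₆..T₆) → 6496+0+25·21·8 = 10696.
Best split is after T₃, i.e. k = 3.

3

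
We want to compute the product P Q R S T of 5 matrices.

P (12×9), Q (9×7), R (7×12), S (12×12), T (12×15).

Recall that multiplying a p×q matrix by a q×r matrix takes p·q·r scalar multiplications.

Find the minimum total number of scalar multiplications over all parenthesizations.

Adjacent pairs: PQ = 12·9·7 = 756; QR = 9·7·12 = 756; RS = 7·12·12 = 1008; ST = 12·12·15 = 2160.
Length 3: P..R: k=1: 0+756+12·9·12=2052; k=2: 756+0+12·7·12=1764 → min 1764 | Q..S: k=2: 0+1008+9·7·12=1764; k=3: 756+0+9·12·12=2052 → min 1764 | R..T: k=3: 0+2160+7·12·15=3420; k=4: 1008+0+7·12·15=2268 → min 2268.
Length 4: P..S: k=1: 0+1764+12·9·12=3060; k=2: 756+1008+12·7·12=2772; k=3: 1764+0+12·12·12=3492 → min 2772 | Q..T: k=2: 0+2268+9·7·15=3213; k=3: 756+2160+9·12·15=4536; k=4: 1764+0+9·12·15=3384 → min 3213.
Length 5: P..T: k=1: 0+3213+12·9·15=4833; k=2: 756+2268+12·7·15=4284; k=3: 1764+2160+12·12·15=6084; k=4: 2772+0+12·12·15=4932 → min 4284.
Optimal order: ((P Q) ((R S) T)) with cost 4284.

4284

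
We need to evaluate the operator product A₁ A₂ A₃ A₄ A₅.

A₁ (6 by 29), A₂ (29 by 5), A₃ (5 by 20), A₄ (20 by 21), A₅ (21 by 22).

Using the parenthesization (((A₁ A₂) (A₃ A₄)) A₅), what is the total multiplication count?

(A₁ A₂): 6×29 by 29×5 → 6×5, cost 6·29·5 = 870
(A₃ A₄): 5×20 by 20×21 → 5×21, cost 5·20·21 = 2100
((A₁ A₂) (A₃ A₄)): 6×5 by 5×21 → 6×21, cost 6·5·21 = 630; cumulative 3600
(((A₁ A₂) (A₃ A₄)) A₅): 6×21 by 21×22 → 6×22, cost 6·21·22 = 2772; cumulative 6372
Total: 6372 scalar multiplications.

6372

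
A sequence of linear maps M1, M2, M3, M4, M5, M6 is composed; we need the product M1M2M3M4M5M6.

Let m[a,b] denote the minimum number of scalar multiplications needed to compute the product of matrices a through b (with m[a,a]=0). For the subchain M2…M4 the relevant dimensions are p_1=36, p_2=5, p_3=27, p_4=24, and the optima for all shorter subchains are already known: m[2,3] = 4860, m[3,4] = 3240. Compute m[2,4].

7560

m[2,4] = min over k∈[2,3] of m[2,k]+m[k+1,4]+p_{1}·p_k·p_{4}.
k=2: 0 + 3240 + 36·5·24 = 7560; k=3: 4860 + 0 + 36·27·24 = 28188.
Minimum: 7560 at k=2.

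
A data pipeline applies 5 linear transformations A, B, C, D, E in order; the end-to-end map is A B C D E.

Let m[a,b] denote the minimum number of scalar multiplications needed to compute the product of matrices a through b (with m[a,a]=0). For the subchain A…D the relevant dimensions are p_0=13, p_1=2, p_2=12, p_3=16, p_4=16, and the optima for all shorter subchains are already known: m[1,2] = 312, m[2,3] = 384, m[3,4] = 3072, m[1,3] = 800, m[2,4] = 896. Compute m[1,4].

1312

m[1,4] = min over k∈[1,3] of m[1,k]+m[k+1,4]+p_{0}·p_k·p_{4}.
k=1: 0 + 896 + 13·2·16 = 1312; k=2: 312 + 3072 + 13·12·16 = 5880; k=3: 800 + 0 + 13·16·16 = 4128.
Minimum: 1312 at k=1.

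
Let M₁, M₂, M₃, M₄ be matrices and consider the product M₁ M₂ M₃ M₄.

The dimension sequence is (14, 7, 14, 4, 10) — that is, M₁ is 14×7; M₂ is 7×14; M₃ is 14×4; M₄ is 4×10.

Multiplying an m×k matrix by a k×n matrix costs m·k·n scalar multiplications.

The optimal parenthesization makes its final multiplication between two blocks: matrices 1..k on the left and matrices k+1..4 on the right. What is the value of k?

Adjacent pairs: M₁M₂ = 14·7·14 = 1372; M₂M₃ = 7·14·4 = 392; M₃M₄ = 14·4·10 = 560.
Length 3: M₁..M₃: k=1: 0+392+14·7·4=784; k=2: 1372+0+14·14·4=2156 → min 784 | M₂..M₄: k=2: 0+560+7·14·10=1540; k=3: 392+0+7·4·10=672 → min 672.
Top-level splits: k=1: (M₁..M₁)·(M₂..M₄) → 0+672+14·7·10 = 1652; k=2: (M₁..M₂)·(M₃..M₄) → 1372+560+14·14·10 = 3892; k=3: (M₁..M₃)·(M₄..M₄) → 784+0+14·4·10 = 1344.
Best split is after M₃, i.e. k = 3.

3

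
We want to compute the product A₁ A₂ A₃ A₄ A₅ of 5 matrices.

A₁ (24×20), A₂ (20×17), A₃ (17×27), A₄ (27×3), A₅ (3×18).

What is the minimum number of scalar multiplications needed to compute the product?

5133

Adjacent pairs: A₁A₂ = 24·20·17 = 8160; A₂A₃ = 20·17·27 = 9180; A₃A₄ = 17·27·3 = 1377; A₄A₅ = 27·3·18 = 1458.
Length 3: A₁..A₃: k=1: 0+9180+24·20·27=22140; k=2: 8160+0+24·17·27=19176 → min 19176 | A₂..A₄: k=2: 0+1377+20·17·3=2397; k=3: 9180+0+20·27·3=10800 → min 2397 | A₃..A₅: k=3: 0+1458+17·27·18=9720; k=4: 1377+0+17·3·18=2295 → min 2295.
Length 4: A₁..A₄: k=1: 0+2397+24·20·3=3837; k=2: 8160+1377+24·17·3=10761; k=3: 19176+0+24·27·3=21120 → min 3837 | A₂..A₅: k=2: 0+2295+20·17·18=8415; k=3: 9180+1458+20·27·18=20358; k=4: 2397+0+20·3·18=3477 → min 3477.
Length 5: A₁..A₅: k=1: 0+3477+24·20·18=12117; k=2: 8160+2295+24·17·18=17799; k=3: 19176+1458+24·27·18=32298; k=4: 3837+0+24·3·18=5133 → min 5133.
Optimal order: ((A₁ (A₂ (A₃ A₄))) A₅) with cost 5133.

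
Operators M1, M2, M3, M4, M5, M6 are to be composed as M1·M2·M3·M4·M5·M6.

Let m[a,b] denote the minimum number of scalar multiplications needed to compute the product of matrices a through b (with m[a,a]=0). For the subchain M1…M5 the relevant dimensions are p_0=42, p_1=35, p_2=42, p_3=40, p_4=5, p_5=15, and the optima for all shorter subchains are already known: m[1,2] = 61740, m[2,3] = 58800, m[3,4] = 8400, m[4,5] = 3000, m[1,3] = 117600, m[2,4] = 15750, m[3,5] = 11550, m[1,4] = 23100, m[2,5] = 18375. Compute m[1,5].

26250

m[1,5] = min over k∈[1,4] of m[1,k]+m[k+1,5]+p_{0}·p_k·p_{5}.
k=1: 0 + 18375 + 42·35·15 = 40425; k=2: 61740 + 11550 + 42·42·15 = 99750; k=3: 117600 + 3000 + 42·40·15 = 145800; k=4: 23100 + 0 + 42·5·15 = 26250.
Minimum: 26250 at k=4.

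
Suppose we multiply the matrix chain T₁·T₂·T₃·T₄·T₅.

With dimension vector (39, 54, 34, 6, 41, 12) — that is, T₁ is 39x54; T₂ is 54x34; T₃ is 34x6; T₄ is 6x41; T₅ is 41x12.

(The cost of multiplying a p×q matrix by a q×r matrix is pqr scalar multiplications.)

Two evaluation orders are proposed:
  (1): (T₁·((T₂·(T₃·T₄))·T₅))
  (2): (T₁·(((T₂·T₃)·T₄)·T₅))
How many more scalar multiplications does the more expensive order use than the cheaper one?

Order (1) = (T₁·((T₂·(T₃·T₄))·T₅)): (T₃·T₄): 34×6 by 6×41 → 34×41, cost 34·6·41 = 8364; (T₂·(T₃·T₄)): 54×34 by 34×41 → 54×41, cost 54·34·41 = 75276; cumulative 83640; ((T₂·(T₃·T₄))·T₅): 54×41 by 41×12 → 54×12, cost 54·41·12 = 26568; cumulative 110208; (T₁·((T₂·(T₃·T₄))·T₅)): 39×54 by 54×12 → 39×12, cost 39·54·12 = 25272; cumulative 135480. Total 135480.
Order (2) = (T₁·(((T₂·T₃)·T₄)·T₅)): (T₂·T₃): 54×34 by 34×6 → 54×6, cost 54·34·6 = 11016; ((T₂·T₃)·T₄): 54×6 by 6×41 → 54×41, cost 54·6·41 = 13284; cumulative 24300; (((T₂·T₃)·T₄)·T₅): 54×41 by 41×12 → 54×12, cost 54·41·12 = 26568; cumulative 50868; (T₁·(((T₂·T₃)·T₄)·T₅)): 39×54 by 54×12 → 39×12, cost 39·54·12 = 25272; cumulative 76140. Total 76140.
Difference: |135480 − 76140| = 59340.

59340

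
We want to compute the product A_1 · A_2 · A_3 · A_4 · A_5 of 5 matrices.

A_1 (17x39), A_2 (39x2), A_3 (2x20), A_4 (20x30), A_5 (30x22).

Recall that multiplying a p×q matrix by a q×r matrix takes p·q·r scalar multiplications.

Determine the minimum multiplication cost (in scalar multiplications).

Adjacent pairs: A_1A_2 = 17·39·2 = 1326; A_2A_3 = 39·2·20 = 1560; A_3A_4 = 2·20·30 = 1200; A_4A_5 = 20·30·22 = 13200.
Length 3: A_1..A_3: k=1: 0+1560+17·39·20=14820; k=2: 1326+0+17·2·20=2006 → min 2006 | A_2..A_4: k=2: 0+1200+39·2·30=3540; k=3: 1560+0+39·20·30=24960 → min 3540 | A_3..A_5: k=3: 0+13200+2·20·22=14080; k=4: 1200+0+2·30·22=2520 → min 2520.
Length 4: A_1..A_4: k=1: 0+3540+17·39·30=23430; k=2: 1326+1200+17·2·30=3546; k=3: 2006+0+17·20·30=12206 → min 3546 | A_2..A_5: k=2: 0+2520+39·2·22=4236; k=3: 1560+13200+39·20·22=31920; k=4: 3540+0+39·30·22=29280 → min 4236.
Length 5: A_1..A_5: k=1: 0+4236+17·39·22=18822; k=2: 1326+2520+17·2·22=4594; k=3: 2006+13200+17·20·22=22686; k=4: 3546+0+17·30·22=14766 → min 4594.
Optimal order: ((A_1 · A_2) · ((A_3 · A_4) · A_5)) with cost 4594.

4594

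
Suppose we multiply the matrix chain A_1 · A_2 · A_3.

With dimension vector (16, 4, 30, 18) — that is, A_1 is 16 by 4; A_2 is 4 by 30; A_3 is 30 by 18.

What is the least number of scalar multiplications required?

3312

Order (A_1 · (A_2 · A_3)): (A_2 · A_3): 4×30 by 30×18 → 4×18, cost 4·30·18 = 2160; (A_1 · (A_2 · A_3)): 16×4 by 4×18 → 16×18, cost 16·4·18 = 1152; cumulative 3312. Total 3312.
Order ((A_1 · A_2) · A_3): (A_1 · A_2): 16×4 by 4×30 → 16×30, cost 16·4·30 = 1920; ((A_1 · A_2) · A_3): 16×30 by 30×18 → 16×18, cost 16·30·18 = 8640; cumulative 10560. Total 10560.
Minimum: 3312.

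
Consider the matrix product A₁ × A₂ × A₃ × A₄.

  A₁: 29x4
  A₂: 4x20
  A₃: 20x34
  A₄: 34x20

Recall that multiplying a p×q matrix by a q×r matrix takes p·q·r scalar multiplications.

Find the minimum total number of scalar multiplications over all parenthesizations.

Adjacent pairs: A₁A₂ = 29·4·20 = 2320; A₂A₃ = 4·20·34 = 2720; A₃A₄ = 20·34·20 = 13600.
Length 3: A₁..A₃: k=1: 0+2720+29·4·34=6664; k=2: 2320+0+29·20·34=22040 → min 6664 | A₂..A₄: k=2: 0+13600+4·20·20=15200; k=3: 2720+0+4·34·20=5440 → min 5440.
Length 4: A₁..A₄: k=1: 0+5440+29·4·20=7760; k=2: 2320+13600+29·20·20=27520; k=3: 6664+0+29·34·20=26384 → min 7760.
Optimal order: (A₁ × ((A₂ × A₃) × A₄)) with cost 7760.

7760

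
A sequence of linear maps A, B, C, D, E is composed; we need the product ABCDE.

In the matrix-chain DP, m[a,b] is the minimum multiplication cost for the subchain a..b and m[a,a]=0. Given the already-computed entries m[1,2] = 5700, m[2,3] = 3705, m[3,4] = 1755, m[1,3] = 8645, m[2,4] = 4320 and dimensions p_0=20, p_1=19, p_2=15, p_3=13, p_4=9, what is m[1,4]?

m[1,4] = min over k∈[1,3] of m[1,k]+m[k+1,4]+p_{0}·p_k·p_{4}.
k=1: 0 + 4320 + 20·19·9 = 7740; k=2: 5700 + 1755 + 20·15·9 = 10155; k=3: 8645 + 0 + 20·13·9 = 10985.
Minimum: 7740 at k=1.

7740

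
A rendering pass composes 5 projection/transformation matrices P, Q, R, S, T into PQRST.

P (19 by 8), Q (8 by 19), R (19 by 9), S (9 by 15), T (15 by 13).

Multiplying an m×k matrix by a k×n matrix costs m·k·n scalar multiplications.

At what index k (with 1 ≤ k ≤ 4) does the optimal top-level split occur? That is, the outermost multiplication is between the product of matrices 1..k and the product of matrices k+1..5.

Adjacent pairs: PQ = 19·8·19 = 2888; QR = 8·19·9 = 1368; RS = 19·9·15 = 2565; ST = 9·15·13 = 1755.
Length 3: P..R: k=1: 0+1368+19·8·9=2736; k=2: 2888+0+19·19·9=6137 → min 2736 | Q..S: k=2: 0+2565+8·19·15=4845; k=3: 1368+0+8·9·15=2448 → min 2448 | R..T: k=3: 0+1755+19·9·13=3978; k=4: 2565+0+19·15·13=6270 → min 3978.
Length 4: P..S: k=1: 0+2448+19·8·15=4728; k=2: 2888+2565+19·19·15=10868; k=3: 2736+0+19·9·15=5301 → min 4728 | Q..T: k=2: 0+3978+8·19·13=5954; k=3: 1368+1755+8·9·13=4059; k=4: 2448+0+8·15·13=4008 → min 4008.
Top-level splits: k=1: (P..P)·(Q..T) → 0+4008+19·8·13 = 5984; k=2: (P..Q)·(R..T) → 2888+3978+19·19·13 = 11559; k=3: (P..R)·(S..T) → 2736+1755+19·9·13 = 6714; k=4: (P..S)·(T..T) → 4728+0+19·15·13 = 8433.
Best split is after P, i.e. k = 1.

1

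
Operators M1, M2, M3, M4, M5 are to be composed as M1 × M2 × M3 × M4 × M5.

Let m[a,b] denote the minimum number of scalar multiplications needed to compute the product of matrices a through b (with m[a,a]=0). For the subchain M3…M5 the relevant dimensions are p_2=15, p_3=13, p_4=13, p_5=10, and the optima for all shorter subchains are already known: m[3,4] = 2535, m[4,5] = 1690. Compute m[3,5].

m[3,5] = min over k∈[3,4] of m[3,k]+m[k+1,5]+p_{2}·p_k·p_{5}.
k=3: 0 + 1690 + 15·13·10 = 3640; k=4: 2535 + 0 + 15·13·10 = 4485.
Minimum: 3640 at k=3.

3640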